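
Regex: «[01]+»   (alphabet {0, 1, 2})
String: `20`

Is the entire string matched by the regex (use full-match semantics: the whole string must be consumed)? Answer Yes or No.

No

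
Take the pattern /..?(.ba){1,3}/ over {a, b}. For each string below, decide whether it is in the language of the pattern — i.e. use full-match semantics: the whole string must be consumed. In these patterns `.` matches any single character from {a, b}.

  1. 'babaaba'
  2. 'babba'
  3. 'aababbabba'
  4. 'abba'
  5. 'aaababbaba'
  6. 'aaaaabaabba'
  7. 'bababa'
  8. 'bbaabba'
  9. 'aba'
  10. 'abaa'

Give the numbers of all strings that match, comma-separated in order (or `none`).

1. 'babaaba' → match
2. 'babba' → match
3. 'aababbabba' → match
4. 'abba' → match
5. 'aaababbaba' → no match
6. 'aaaaabaabba' → no match
7. 'bababa' → no match
8. 'bbaabba' → no match
9. 'aba' → no match
10. 'abaa' → no match — must end with 'ba'

1, 2, 3, 4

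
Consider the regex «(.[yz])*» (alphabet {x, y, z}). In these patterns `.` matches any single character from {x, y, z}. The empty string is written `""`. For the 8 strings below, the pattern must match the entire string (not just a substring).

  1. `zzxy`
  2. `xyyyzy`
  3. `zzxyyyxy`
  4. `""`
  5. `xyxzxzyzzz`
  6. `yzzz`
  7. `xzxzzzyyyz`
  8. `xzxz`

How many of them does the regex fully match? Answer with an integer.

8

1 → match
2 → match
3 → match
4 → match
5 → match
6 → match
7 → match
8 → match
Total matched: 8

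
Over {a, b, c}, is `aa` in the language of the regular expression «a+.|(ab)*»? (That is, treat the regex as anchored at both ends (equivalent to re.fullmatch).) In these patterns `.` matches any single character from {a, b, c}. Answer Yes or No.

Yes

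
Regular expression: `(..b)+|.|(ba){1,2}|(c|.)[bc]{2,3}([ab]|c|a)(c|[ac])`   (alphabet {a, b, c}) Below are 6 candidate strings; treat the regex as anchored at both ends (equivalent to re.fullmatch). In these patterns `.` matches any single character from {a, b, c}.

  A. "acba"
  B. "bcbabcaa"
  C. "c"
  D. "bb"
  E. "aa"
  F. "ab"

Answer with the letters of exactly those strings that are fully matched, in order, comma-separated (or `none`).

C

A → no match
B → no match
C → match
D → no match
E → no match
F → no match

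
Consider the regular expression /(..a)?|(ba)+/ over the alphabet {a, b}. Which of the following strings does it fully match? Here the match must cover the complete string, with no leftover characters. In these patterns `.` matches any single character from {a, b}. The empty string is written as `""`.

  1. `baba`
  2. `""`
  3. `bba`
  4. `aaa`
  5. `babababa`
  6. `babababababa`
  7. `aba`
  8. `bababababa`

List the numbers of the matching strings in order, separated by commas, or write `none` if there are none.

1, 2, 3, 4, 5, 6, 7, 8

1 → match
2 → match
3 → match
4 → match
5 → match
6 → match
7 → match
8 → match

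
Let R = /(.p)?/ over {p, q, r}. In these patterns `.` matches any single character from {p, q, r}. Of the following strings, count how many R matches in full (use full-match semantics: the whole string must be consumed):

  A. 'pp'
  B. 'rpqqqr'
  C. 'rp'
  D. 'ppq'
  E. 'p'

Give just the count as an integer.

A → match
B → no match
C → match
D → no match
E → no match
Total matched: 2

2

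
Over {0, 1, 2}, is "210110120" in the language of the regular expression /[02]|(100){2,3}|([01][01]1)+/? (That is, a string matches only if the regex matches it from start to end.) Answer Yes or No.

No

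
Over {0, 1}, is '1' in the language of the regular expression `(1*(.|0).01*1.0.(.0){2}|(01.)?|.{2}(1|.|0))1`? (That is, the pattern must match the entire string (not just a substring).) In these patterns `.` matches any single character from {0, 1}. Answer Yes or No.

Yes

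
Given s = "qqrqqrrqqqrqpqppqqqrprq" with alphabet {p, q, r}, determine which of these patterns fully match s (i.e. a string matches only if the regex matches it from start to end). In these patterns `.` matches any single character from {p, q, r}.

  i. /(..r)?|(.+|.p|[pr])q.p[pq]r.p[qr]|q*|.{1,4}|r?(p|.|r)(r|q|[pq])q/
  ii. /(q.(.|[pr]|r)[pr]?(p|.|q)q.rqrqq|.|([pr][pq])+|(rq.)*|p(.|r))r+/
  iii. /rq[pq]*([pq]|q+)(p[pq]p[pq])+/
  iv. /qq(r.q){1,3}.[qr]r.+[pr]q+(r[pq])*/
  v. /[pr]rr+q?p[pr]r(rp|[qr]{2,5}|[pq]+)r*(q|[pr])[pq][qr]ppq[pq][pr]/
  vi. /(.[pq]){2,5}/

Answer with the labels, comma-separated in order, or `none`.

i → no match
ii → no match — must end with "r"
iii → no match — must start with "rq"
iv → match
v → no match
vi → no match

iv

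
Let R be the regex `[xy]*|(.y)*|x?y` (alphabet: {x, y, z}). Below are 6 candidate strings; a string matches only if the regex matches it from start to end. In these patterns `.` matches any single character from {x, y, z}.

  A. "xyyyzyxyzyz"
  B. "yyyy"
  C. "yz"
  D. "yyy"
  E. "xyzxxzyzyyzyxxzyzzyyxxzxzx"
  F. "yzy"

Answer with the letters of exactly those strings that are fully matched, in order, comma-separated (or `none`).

A → no match
B → match
C → no match
D → match
E → no match
F → no match

B, D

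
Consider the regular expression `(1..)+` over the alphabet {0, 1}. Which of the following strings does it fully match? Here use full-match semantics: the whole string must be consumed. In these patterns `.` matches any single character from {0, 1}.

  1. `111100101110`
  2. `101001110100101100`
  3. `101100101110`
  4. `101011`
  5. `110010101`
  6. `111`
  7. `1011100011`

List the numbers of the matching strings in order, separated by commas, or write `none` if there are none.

1. `111100101110` → match
2 → no match
3. `101100101110` → match
4. `101011` → no match
5. `110010101` → no match
6. `111` → match
7. `1011100011` → no match

1, 3, 6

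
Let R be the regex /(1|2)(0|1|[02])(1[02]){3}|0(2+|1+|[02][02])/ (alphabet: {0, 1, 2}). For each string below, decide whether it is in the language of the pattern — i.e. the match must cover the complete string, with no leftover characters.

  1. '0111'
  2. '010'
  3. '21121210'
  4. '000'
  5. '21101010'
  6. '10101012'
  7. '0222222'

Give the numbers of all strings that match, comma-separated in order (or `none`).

1. '0111' → match
2. '010' → no match
3. '21121210' → match
4. '000' → match
5. '21101010' → match
6. '10101012' → match
7. '0222222' → match

1, 3, 4, 5, 6, 7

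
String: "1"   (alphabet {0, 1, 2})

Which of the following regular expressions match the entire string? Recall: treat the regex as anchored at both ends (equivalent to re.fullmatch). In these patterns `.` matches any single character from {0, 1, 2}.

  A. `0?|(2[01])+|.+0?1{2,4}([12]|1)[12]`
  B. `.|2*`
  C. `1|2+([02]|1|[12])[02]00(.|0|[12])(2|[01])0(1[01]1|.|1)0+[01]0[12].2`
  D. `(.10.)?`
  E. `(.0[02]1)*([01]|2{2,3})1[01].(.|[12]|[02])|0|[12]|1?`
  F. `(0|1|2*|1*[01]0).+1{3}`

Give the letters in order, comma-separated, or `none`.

B, C, E

A → no match
B → match
C → match
D → no match
E → match
F → no match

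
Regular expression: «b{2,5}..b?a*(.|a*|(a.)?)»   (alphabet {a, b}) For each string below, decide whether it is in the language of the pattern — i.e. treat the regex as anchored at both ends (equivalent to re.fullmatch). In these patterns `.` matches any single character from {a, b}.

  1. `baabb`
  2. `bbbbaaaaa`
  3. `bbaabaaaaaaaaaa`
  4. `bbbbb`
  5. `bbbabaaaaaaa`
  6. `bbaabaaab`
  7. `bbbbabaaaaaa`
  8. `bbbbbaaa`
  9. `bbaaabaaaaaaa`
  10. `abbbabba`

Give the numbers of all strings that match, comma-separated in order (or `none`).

2, 3, 4, 5, 6, 7, 8

1 → no match
2 → match
3 → match
4 → match
5 → match
6 → match
7 → match
8 → match
9 → no match
10 → no match — must start with `b`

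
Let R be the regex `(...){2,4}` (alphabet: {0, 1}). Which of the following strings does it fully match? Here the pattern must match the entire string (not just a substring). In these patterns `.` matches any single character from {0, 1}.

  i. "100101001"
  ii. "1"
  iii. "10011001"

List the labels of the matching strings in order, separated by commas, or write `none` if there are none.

i. "100101001" → match
ii. "1" → no match
iii. "10011001" → no match

i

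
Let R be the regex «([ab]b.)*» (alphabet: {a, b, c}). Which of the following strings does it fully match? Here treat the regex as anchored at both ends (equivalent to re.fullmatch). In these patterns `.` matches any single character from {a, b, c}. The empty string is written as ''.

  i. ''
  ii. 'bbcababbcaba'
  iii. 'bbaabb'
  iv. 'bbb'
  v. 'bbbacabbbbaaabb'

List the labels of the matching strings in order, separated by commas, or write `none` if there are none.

i → match
ii → match
iii → match
iv → match
v → no match

i, ii, iii, iv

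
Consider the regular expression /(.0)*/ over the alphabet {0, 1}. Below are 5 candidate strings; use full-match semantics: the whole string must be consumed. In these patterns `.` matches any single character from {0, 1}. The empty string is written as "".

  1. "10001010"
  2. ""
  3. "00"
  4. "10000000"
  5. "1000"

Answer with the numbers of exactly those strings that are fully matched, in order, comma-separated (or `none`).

1. "10001010" → match
2. "" → match
3. "00" → match
4. "10000000" → match
5. "1000" → match

1, 2, 3, 4, 5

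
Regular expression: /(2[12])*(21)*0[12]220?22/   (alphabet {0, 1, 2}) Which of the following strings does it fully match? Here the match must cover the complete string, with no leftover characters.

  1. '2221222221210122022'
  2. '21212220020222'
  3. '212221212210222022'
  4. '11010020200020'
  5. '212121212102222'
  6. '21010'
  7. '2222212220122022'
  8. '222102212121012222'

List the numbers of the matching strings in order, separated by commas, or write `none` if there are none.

1

1 → match
2 → no match
3 → no match
4 → no match — must end with '22'
5 → no match
6 → no match — must end with '22'
7 → no match
8 → no match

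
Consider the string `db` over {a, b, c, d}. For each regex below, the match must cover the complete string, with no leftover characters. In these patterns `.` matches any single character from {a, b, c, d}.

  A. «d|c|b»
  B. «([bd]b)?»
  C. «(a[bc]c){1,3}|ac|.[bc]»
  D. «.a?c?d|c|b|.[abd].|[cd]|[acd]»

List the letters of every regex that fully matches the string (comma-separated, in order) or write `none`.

B, C

A → no match
B → match
C → match
D → no match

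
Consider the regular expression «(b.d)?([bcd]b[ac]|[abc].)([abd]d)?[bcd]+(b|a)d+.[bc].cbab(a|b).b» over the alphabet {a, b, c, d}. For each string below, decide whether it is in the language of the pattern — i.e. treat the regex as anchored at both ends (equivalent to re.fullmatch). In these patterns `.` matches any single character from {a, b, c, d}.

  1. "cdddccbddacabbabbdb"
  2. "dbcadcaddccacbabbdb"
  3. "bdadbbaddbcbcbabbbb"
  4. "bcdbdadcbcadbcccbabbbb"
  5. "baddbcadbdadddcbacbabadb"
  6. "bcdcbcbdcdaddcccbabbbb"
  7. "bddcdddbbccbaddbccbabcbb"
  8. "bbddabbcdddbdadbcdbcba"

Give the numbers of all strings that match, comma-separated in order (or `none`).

1 → no match
2 → match
3 → match
4 → match
5 → match
6 → match
7 → no match
8 → no match — must end with "b"

2, 3, 4, 5, 6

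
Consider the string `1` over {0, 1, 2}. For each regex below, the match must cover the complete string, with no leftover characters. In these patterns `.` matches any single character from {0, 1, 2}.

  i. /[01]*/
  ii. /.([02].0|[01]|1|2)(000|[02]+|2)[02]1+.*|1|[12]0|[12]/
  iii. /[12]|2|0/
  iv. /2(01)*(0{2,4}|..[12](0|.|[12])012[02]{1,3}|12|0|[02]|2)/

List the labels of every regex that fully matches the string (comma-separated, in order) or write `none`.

i, ii, iii

i → match
ii → match
iii → match
iv → no match — must start with `2`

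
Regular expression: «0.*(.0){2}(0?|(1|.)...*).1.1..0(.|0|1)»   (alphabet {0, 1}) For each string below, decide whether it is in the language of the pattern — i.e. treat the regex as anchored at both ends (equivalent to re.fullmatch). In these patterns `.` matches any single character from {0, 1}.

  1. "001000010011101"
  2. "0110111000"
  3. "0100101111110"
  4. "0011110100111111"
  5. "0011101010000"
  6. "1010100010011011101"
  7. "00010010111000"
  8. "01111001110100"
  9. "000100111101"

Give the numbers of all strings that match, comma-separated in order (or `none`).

none

1 → no match
2. "0110111000" → no match
3 → no match
4 → no match
5 → no match
6 → no match — must start with "0"
7 → no match
8 → no match
9. "000100111101" → no match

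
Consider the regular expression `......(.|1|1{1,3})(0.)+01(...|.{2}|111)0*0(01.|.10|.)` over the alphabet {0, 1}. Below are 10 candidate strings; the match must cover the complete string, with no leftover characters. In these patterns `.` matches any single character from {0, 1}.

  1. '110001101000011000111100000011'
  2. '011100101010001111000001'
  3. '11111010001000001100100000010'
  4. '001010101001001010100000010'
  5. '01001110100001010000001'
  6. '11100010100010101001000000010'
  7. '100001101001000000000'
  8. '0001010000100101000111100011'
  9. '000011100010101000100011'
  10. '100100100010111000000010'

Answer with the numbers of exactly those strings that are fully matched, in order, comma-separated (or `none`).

2, 6, 10

1 → no match
2 → match
3 → no match
4 → no match
5 → no match
6 → match
7 → no match
8 → no match
9 → no match
10 → match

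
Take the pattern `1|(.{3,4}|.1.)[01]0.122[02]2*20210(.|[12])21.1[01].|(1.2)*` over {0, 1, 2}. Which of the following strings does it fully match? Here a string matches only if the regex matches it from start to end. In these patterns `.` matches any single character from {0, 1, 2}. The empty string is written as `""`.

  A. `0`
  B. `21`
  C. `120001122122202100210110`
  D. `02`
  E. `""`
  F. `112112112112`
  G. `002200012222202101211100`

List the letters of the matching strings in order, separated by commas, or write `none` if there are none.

A → no match
B → no match
C → no match
D → no match
E → match
F → match
G → match

E, F, G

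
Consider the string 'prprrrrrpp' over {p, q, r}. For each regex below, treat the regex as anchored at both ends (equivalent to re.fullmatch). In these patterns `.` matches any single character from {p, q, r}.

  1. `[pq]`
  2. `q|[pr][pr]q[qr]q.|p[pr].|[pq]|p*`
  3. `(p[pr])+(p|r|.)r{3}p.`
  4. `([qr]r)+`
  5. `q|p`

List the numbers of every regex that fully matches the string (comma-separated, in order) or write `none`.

3

1 → no match
2 → no match
3 → match
4 → no match — must end with 'r'
5 → no match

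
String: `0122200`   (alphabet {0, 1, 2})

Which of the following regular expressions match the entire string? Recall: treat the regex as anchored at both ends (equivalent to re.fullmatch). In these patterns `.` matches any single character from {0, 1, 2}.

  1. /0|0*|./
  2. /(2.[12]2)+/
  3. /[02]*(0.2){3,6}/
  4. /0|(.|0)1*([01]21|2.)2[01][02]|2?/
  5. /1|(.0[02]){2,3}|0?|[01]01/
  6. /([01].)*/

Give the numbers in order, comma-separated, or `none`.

1 → no match
2 → no match — must start with `2`
3 → no match — must end with `2`
4 → match
5 → no match
6 → no match

4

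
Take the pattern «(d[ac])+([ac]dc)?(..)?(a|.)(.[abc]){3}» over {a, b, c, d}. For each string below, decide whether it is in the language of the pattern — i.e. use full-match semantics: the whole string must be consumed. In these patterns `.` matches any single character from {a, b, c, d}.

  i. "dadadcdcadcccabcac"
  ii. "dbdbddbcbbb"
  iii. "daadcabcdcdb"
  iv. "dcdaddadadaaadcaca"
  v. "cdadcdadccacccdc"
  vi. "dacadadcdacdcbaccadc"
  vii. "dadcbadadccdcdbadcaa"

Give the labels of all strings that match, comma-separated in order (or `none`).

i → match
ii → no match
iii → match
iv → no match
v → no match — must start with "d"
vi → no match
vii → no match

i, iii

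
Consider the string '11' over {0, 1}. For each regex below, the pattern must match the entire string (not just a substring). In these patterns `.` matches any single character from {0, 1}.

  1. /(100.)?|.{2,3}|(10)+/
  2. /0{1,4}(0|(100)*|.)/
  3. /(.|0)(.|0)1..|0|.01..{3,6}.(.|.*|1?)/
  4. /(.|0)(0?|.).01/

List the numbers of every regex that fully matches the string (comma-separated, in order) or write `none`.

1

1 → match
2 → no match — must start with '0'
3 → no match
4 → no match — must end with '01'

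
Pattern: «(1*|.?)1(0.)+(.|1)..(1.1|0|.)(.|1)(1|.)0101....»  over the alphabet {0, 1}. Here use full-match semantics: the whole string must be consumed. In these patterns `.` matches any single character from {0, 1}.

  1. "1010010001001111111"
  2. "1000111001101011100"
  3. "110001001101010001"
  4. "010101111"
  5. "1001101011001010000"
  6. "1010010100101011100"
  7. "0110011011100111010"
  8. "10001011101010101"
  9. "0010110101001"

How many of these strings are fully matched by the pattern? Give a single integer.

5

1 → no match
2 → match
3 → match
4 → no match
5 → match
6 → match
7 → no match
8 → match
9 → no match
Total matched: 5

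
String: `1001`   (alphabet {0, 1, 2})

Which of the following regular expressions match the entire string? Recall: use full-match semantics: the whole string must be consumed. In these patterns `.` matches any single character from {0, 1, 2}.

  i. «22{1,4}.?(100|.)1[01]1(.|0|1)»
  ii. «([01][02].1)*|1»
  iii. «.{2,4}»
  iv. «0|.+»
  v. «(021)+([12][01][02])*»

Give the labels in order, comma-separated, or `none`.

ii, iii, iv

i → no match — must start with `22`
ii → match
iii → match
iv → match
v → no match — must start with `021`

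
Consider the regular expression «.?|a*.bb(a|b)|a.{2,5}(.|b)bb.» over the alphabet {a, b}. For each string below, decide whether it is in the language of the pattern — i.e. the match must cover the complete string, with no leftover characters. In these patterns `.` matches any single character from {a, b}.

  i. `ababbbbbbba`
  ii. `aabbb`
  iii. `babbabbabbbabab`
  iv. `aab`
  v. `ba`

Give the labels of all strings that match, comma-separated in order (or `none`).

ii

i → no match
ii → match
iii → no match
iv → no match
v → no match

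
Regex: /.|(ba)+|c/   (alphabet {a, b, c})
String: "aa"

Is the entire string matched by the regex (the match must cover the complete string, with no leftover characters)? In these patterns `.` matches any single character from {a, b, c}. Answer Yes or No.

No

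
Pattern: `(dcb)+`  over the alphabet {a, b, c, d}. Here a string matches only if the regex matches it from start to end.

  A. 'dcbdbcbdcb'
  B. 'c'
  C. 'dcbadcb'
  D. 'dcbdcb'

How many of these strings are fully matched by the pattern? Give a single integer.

A → no match
B → no match — must start with 'dcb'
C → no match
D → match
Total matched: 1

1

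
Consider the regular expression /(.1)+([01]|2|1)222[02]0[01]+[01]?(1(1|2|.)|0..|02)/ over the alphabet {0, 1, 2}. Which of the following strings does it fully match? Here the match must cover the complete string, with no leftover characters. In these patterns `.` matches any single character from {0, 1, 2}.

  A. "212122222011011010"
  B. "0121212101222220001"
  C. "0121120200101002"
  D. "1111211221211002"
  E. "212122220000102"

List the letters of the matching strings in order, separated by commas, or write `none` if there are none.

A, E

A → match
B → no match
C → no match
D → no match
E → match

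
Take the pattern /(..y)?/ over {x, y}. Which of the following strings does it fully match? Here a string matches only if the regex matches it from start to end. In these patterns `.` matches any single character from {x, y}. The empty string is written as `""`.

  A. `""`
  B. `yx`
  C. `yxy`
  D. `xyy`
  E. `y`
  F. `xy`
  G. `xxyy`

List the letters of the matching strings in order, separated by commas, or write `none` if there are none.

A → match
B → no match
C → match
D → match
E → no match
F → no match
G → no match

A, C, D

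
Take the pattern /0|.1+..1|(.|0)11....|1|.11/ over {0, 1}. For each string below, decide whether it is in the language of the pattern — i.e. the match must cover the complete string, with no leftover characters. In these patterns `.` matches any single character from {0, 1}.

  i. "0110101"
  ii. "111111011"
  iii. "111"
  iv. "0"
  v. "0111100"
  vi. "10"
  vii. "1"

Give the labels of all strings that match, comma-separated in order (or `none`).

i → match
ii → match
iii → match
iv → match
v → match
vi → no match
vii → match

i, ii, iii, iv, v, vii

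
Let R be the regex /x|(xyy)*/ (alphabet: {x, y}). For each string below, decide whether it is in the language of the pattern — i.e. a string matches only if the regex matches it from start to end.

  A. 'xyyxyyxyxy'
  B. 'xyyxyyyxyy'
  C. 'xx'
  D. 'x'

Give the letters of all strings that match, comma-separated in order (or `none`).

A → no match
B → no match
C → no match
D → match

D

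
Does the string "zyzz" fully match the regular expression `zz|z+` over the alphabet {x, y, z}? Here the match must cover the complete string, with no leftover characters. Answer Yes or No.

No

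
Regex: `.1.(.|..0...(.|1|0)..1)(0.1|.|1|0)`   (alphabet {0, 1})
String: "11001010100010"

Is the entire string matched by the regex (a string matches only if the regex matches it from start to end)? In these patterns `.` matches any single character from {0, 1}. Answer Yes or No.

Yes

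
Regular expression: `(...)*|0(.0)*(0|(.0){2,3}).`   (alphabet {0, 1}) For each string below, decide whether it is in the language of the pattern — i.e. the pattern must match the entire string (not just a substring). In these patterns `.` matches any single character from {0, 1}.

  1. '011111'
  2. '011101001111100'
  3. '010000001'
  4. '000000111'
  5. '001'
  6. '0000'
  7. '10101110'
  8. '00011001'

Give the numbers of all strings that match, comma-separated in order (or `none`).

1 → match
2 → match
3 → match
4 → match
5 → match
6 → no match
7 → no match
8 → no match

1, 2, 3, 4, 5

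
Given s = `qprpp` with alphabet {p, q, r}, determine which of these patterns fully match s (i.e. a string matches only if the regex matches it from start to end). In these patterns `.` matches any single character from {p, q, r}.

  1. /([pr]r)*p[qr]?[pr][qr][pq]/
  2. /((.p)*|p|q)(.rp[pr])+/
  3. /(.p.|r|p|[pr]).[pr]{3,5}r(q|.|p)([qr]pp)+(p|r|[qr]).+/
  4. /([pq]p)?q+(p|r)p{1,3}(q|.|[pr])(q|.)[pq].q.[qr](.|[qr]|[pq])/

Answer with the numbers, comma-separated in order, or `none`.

1 → no match
2 → match
3 → no match
4 → no match

2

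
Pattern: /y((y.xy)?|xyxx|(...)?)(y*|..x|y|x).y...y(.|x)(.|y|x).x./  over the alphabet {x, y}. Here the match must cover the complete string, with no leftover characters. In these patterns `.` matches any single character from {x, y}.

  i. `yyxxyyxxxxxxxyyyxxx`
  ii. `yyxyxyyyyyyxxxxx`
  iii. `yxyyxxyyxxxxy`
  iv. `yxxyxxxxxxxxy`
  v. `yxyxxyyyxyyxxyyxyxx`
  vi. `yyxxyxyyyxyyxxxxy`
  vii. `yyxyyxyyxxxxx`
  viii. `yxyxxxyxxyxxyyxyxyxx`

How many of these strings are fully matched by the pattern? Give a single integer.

i → no match
ii → match
iii → match
iv → no match
v → match
vi → match
vii → match
viii → no match
Total matched: 5

5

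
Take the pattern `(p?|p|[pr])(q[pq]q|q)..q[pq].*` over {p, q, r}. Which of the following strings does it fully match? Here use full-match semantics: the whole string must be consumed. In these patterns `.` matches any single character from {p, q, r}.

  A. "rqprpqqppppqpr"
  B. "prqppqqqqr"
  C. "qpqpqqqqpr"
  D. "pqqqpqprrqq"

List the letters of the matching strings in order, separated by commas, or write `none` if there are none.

A → no match
B → no match
C → match
D → no match

C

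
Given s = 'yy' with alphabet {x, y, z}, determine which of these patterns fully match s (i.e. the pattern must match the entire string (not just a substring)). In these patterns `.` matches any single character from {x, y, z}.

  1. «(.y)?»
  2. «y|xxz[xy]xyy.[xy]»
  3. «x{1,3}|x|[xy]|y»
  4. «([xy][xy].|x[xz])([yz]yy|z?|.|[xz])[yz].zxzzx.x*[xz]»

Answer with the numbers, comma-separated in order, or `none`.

1 → match
2 → no match
3 → no match
4 → no match

1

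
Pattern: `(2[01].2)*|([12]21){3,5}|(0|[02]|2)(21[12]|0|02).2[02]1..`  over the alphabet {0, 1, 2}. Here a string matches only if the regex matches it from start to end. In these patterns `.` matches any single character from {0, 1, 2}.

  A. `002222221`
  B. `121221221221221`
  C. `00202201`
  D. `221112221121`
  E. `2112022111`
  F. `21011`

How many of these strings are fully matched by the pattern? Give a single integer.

A → no match
B → match
C → no match
D → no match
E → no match
F → no match
Total matched: 1

1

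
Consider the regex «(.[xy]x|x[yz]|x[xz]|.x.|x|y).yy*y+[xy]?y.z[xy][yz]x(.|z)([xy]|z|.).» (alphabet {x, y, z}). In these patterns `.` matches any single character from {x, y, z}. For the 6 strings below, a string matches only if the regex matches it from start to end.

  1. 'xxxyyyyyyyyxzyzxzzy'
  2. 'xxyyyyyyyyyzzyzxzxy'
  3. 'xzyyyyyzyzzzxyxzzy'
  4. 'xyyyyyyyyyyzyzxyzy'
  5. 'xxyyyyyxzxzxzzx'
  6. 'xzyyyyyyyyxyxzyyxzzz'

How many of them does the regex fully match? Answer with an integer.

1 → match
2 → match
3 → no match
4 → match
5 → match
6 → match
Total matched: 5

5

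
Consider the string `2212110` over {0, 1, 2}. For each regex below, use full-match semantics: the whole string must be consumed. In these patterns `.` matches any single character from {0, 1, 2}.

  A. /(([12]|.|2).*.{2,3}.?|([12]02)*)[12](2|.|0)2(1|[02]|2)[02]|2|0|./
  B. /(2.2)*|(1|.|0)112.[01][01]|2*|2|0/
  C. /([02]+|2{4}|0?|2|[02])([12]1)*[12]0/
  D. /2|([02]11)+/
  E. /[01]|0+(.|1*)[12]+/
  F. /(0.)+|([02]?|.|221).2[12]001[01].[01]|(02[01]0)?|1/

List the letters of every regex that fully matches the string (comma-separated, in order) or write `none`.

C

A → no match
B → no match
C → match
D → no match
E → no match
F → no match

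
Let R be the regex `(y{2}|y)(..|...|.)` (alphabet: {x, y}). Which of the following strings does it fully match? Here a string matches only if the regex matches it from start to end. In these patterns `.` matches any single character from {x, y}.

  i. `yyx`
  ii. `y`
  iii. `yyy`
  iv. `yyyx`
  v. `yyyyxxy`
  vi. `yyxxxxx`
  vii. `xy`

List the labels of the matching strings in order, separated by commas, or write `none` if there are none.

i, iii, iv

i → match
ii → no match
iii → match
iv → match
v → no match
vi → no match
vii → no match — must start with `y`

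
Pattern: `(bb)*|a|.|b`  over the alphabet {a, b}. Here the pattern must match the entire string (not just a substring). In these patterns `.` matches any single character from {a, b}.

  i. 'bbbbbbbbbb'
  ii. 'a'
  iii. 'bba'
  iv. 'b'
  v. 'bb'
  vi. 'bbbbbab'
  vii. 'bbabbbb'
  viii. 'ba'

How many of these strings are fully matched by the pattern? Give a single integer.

4

i → match
ii → match
iii → no match
iv → match
v → match
vi → no match
vii → no match
viii → no match
Total matched: 4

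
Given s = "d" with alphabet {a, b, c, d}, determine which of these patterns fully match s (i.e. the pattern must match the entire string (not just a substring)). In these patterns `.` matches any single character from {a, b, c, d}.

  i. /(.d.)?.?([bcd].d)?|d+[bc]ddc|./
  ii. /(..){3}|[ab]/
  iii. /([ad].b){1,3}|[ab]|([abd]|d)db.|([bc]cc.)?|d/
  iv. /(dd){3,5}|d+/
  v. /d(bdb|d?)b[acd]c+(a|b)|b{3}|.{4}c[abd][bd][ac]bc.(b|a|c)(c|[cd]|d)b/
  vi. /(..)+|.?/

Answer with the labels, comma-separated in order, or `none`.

i → match
ii → no match
iii → match
iv → match
v → no match
vi → match

i, iii, iv, vi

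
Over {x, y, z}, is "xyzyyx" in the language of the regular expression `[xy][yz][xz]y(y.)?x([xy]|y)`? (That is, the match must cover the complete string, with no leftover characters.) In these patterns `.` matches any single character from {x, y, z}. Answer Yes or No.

No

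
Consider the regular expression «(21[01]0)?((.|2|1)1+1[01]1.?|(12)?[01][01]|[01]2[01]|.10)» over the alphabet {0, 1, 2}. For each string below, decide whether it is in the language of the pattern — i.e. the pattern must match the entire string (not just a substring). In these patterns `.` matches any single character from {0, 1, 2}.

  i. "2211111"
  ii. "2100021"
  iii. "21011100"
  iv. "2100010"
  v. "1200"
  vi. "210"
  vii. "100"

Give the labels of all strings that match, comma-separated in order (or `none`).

i. "2211111" → no match
ii. "2100021" → match
iii. "21011100" → no match
iv. "2100010" → match
v. "1200" → match
vi. "210" → match
vii. "100" → no match

ii, iv, v, vi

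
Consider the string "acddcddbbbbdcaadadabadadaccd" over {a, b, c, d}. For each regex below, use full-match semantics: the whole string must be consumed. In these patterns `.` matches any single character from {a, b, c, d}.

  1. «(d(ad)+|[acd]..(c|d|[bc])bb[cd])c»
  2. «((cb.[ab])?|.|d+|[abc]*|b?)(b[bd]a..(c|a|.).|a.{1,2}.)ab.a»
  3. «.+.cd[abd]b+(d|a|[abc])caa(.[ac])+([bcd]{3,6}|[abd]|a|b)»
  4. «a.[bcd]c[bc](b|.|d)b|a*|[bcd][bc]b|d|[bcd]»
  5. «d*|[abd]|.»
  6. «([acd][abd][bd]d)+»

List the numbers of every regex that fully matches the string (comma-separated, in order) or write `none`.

1 → no match — must end with "c"
2 → no match — must end with "a"
3 → match
4 → no match
5 → no match
6 → no match

3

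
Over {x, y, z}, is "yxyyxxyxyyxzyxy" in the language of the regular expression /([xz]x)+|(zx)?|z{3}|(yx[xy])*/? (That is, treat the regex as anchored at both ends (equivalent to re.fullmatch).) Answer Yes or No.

No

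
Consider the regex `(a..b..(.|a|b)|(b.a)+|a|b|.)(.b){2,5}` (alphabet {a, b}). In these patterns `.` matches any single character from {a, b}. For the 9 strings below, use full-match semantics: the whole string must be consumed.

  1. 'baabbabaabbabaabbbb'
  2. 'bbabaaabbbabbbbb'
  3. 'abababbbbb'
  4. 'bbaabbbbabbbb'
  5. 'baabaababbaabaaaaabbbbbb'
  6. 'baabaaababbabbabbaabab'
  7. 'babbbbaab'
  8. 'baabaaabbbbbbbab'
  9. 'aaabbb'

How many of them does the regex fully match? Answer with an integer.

1 → match
2 → match
3 → no match
4 → no match
5 → no match
6 → no match
7 → no match
8 → match
9 → no match
Total matched: 3

3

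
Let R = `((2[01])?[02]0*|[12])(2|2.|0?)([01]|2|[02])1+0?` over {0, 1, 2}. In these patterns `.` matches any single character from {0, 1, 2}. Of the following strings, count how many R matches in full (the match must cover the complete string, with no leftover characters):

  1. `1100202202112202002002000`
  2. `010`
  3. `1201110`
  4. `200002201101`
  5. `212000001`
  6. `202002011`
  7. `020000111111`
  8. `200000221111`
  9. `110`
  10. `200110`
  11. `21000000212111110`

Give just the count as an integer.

1 → no match
2 → no match
3 → match
4 → no match
5 → match
6 → match
7 → no match
8 → match
9 → no match
10 → match
11 → match
Total matched: 6

6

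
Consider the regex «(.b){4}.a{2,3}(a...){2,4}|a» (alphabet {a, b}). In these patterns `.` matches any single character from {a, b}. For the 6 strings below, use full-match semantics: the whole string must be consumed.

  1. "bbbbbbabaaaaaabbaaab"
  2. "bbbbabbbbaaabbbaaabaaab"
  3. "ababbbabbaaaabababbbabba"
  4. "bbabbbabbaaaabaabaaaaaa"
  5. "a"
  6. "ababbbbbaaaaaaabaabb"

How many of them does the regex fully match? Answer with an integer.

1 → match
2 → match
3 → match
4 → match
5 → match
6 → match
Total matched: 6

6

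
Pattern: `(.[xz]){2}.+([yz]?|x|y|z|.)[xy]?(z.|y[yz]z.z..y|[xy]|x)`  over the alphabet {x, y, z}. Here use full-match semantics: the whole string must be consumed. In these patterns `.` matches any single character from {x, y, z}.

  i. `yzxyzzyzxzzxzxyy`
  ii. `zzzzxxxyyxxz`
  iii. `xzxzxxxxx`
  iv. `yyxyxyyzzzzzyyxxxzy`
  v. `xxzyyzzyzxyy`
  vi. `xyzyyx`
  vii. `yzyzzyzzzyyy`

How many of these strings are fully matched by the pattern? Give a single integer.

2

i → no match
ii. `zzzzxxxyyxxz` → no match
iii. `xzxzxxxxx` → match
iv → no match
v. `xxzyyzzyzxyy` → no match
vi. `xyzyyx` → no match
vii. `yzyzzyzzzyyy` → match
Total matched: 2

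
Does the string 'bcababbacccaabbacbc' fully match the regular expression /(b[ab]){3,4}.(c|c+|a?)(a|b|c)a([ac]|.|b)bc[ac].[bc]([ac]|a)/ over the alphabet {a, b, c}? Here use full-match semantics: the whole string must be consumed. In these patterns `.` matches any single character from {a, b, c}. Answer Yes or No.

No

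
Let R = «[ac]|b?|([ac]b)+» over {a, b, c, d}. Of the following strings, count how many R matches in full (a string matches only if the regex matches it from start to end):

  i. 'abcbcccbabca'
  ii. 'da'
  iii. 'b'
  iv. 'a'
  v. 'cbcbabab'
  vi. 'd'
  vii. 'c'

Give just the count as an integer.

4

i → no match
ii → no match
iii → match
iv → match
v → match
vi → no match
vii → match
Total matched: 4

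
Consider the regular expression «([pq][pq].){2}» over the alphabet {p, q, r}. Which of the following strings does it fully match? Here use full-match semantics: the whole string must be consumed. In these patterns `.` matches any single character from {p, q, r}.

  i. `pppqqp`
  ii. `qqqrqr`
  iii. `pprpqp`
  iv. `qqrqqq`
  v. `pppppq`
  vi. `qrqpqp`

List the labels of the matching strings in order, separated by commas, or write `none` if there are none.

i → match
ii → no match
iii → match
iv → match
v → match
vi → no match

i, iii, iv, v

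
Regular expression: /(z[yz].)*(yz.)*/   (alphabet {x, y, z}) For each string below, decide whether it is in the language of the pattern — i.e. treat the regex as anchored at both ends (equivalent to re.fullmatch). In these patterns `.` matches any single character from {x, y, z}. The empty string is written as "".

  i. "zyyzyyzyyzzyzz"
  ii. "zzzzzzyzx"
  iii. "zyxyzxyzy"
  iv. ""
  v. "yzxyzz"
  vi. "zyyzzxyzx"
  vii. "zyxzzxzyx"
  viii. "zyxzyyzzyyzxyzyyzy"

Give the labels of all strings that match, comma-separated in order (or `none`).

i → no match
ii. "zzzzzzyzx" → match
iii. "zyxyzxyzy" → match
iv. "" → match
v. "yzxyzz" → match
vi. "zyyzzxyzx" → match
vii. "zyxzzxzyx" → match
viii → match

ii, iii, iv, v, vi, vii, viii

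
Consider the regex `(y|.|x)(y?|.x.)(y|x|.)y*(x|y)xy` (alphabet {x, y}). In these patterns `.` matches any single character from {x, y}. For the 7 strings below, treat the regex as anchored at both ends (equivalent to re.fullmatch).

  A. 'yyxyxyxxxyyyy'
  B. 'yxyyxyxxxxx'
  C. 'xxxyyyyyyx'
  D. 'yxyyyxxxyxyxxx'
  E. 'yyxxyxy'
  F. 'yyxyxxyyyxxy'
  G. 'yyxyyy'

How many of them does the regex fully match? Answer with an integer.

A → no match — must end with 'xy'
B → no match — must end with 'xy'
C → no match — must end with 'xy'
D → no match — must end with 'xy'
E → no match
F → no match
G → no match — must end with 'xy'
Total matched: 0

0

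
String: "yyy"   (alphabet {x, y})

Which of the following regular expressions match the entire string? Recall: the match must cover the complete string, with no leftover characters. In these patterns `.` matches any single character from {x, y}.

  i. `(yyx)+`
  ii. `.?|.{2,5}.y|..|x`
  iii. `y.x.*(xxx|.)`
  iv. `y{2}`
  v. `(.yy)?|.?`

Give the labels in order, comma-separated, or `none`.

v

i → no match — must start with "yyx"
ii → no match
iii → no match
iv → no match
v → match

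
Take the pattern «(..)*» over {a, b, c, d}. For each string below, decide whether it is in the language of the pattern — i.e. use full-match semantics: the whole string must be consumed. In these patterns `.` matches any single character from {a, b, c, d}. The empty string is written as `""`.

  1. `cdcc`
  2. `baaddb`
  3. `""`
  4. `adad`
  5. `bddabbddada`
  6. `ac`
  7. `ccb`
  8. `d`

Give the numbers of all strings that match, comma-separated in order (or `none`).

1 → match
2 → match
3 → match
4 → match
5 → no match
6 → match
7 → no match
8 → no match

1, 2, 3, 4, 6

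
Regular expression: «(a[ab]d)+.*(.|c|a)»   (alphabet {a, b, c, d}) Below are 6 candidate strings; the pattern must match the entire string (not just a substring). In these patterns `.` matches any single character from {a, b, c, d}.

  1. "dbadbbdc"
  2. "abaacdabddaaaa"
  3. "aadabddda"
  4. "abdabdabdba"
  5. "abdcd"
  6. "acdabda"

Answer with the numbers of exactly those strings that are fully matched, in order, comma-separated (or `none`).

3, 4, 5

1. "dbadbbdc" → no match — must start with "a"
2 → no match
3. "aadabddda" → match
4. "abdabdabdba" → match
5. "abdcd" → match
6. "acdabda" → no match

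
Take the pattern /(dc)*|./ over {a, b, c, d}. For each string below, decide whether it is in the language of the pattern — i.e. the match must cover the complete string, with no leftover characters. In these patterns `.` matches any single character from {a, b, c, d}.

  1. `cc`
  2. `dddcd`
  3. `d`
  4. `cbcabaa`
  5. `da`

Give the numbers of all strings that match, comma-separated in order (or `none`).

1. `cc` → no match
2. `dddcd` → no match
3. `d` → match
4. `cbcabaa` → no match
5. `da` → no match

3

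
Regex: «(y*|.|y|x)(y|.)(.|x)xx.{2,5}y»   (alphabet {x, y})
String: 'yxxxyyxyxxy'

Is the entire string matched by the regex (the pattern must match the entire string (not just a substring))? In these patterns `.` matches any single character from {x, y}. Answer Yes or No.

No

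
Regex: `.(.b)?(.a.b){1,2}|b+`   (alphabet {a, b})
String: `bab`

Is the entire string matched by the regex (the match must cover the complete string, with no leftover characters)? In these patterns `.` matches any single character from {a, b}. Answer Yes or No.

No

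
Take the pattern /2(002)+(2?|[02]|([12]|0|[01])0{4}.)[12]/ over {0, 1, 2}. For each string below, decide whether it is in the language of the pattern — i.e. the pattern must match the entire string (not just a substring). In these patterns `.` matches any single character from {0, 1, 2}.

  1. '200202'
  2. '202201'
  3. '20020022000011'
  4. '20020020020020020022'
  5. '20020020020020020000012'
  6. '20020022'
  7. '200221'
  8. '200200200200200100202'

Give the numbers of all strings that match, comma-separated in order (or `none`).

1 → match
2 → no match — must start with '2002'
3 → match
4 → match
5 → match
6 → match
7 → match
8 → no match

1, 3, 4, 5, 6, 7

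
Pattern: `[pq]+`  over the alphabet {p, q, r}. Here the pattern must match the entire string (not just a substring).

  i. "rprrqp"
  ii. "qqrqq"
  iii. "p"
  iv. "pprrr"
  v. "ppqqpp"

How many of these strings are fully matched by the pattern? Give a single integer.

2

i → no match
ii → no match
iii → match
iv → no match
v → match
Total matched: 2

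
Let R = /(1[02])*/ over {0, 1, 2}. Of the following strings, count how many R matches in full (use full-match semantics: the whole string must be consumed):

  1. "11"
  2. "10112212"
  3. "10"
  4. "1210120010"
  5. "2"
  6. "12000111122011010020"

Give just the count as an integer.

1

1 → no match
2 → no match
3 → match
4 → no match
5 → no match
6 → no match
Total matched: 1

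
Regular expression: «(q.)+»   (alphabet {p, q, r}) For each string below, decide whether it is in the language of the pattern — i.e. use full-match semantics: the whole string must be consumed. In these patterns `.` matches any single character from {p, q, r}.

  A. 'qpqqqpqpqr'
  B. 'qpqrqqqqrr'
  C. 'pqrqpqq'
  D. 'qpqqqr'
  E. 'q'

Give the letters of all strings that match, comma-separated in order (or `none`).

A, D

A → match
B → no match
C → no match — must start with 'q'
D → match
E → no match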